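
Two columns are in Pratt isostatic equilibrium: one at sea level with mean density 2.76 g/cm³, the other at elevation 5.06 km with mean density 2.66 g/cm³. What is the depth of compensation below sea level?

135 km

ρ_ref D = ρ (D + h) → D (ρ_ref − ρ) = ρ h.
D = ρ h/(ρ_ref − ρ) = 2.66 × 5.06 km/(2.76 − 2.66) = 135 km.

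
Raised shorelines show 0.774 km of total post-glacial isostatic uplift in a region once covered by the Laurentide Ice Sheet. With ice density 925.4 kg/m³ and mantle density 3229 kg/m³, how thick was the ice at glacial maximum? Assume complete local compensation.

2.7 km

u = t ρ_ice/ρ_m → t = u ρ_m/ρ_ice = 0.774 km × 3229/925.4 = 2.7 km.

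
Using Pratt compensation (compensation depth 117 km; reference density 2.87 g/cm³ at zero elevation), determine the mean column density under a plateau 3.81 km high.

Pratt balance: ρ_ref D = ρ (D + h).
ρ = ρ_ref D/(D + h) = 2.87 × 117 km/(117 km + 3.81 km) = 2.78 g/cm³.

2.78 g/cm³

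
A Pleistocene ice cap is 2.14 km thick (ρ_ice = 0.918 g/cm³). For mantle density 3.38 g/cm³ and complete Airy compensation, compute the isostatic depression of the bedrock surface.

Balancing pressure at the compensation depth: the ice load ρ_ice t is balanced by mantle displaced below, ρ_m s.
s = t ρ_ice / ρ_m = 2.14 km × 0.918/3.38 = 0.581 km.

0.581 km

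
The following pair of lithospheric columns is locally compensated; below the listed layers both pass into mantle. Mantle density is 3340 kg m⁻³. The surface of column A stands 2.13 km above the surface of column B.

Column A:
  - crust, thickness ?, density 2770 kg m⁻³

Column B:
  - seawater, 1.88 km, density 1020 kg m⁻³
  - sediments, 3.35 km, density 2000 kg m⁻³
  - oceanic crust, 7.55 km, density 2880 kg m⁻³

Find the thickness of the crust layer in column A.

34.1 km

Take the compensation level at the base of the deeper column (depth z_c below the surface of column A) and equate Σ ρ_i t_i down to z_c; mantle fills any gap and the z_c terms cancel.
Column A: x×2770 + (z_c − 0 − x)×3340
Column B: 2.13×0 + 1.88×1020 + 3.35×2000 + 7.55×2880 + (z_c − 2.13 − 12.78)×3340
The z_c×3340 term appears on both sides and cancels. Collect the known terms of each column as K = Σ(ρt)_known − 3340 × (depth of known layers): K_A = 0 − 3340×0 = 0; K_B = 30361.6 − 3340×(2.13 + 12.78) = −19437.8.
Balance: K_A − x×(3340 − 2770) = K_B, so x = (K_A − K_B)/(3340 − 2770) = 19437.8/570 = 34.1 km.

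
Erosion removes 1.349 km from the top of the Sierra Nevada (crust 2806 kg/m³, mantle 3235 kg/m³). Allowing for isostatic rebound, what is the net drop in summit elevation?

Rebound u = e ρ_c/ρ_m = 1.349 km × 2806/3235 = 1.17 km.
Net surface drop = e − u = 1.349 km − 1.17 km = e (ρ_m − ρ_c)/ρ_m = 0.179 km.

0.179 km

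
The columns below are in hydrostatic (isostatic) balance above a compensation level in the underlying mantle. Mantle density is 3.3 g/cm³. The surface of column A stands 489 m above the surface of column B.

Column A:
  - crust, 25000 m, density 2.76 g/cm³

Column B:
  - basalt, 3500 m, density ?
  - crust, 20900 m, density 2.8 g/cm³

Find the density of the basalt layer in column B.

2.89 g/cm³

Take the compensation level at the base of the deeper column (depth z_c below the surface of column A) and equate Σ ρ_i t_i down to z_c; mantle fills any gap and the z_c terms cancel.
Column A: 25000×2.76 + (z_c − 25000)×3.3
Column B: 489×0 + 3500×ρ + 20900×2.8 + (z_c − 489 − 24400)×3.3
The z_c×3.3 term appears on both sides and cancels. Collect the known terms of each column as K = Σ(ρt)_known − 3.3 × (depth of known layers): K_A = 69000 − 3.3×25000 = −13500; K_B = 58520 − 3.3×(489 + 24400) = −23613.7.
Balance: K_A = K_B + 3500×ρ, so ρ = (K_A − K_B)/3500 = 10113.7/3500 = 2.89 g/cm³.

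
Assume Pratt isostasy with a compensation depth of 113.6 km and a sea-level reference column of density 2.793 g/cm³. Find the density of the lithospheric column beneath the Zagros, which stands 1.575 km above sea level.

Pratt balance: ρ_ref D = ρ (D + h).
ρ = ρ_ref D/(D + h) = 2.793 × 113.6 km/(113.6 km + 1.575 km) = 2.75 g/cm³.

2.75 g/cm³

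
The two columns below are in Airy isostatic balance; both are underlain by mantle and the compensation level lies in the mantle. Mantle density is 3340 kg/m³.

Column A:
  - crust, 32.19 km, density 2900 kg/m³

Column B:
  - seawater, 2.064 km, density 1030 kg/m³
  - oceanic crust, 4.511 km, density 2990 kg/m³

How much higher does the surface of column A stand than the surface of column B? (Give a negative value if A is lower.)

2.34 km

For any compensation level in the mantle, the mantle terms cancel and isostasy reduces to e = (Σt_A − Σt_B) − (Σ(ρt)_A − Σ(ρt)_B) / ρ_m.
Σt_A = 32.19 km; Σt_B = 6.575 km; Σ(ρt)_A = 93351; Σ(ρt)_B = 15613.81 (in km·kg/m³).
e = (32.19 − 6.575) − (93351 − 15613.81) / 3340 = 2.34 km.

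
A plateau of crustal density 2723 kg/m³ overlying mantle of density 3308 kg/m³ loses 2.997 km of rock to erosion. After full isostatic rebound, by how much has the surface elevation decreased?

0.53 km

Rebound u = e ρ_c/ρ_m = 2.997 km × 2723/3308 = 2.467 km.
Net surface drop = e − u = 2.997 km − 2.467 km = e (ρ_m − ρ_c)/ρ_m = 0.53 km.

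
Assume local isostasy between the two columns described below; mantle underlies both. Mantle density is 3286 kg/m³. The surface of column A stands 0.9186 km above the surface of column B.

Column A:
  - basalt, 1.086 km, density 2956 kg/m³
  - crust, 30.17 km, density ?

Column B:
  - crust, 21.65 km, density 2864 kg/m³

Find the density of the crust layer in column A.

2900 kg/m³

Take the compensation level at the base of the deeper column (depth z_c below the surface of column A) and equate Σ ρ_i t_i down to z_c; mantle fills any gap and the z_c terms cancel.
Column A: 1.086×2956 + 30.17×ρ + (z_c − 31.256)×3286
Column B: 0.9186×0 + 21.65×2864 + (z_c − 0.9186 − 21.65)×3286
The z_c×3286 term appears on both sides and cancels. Collect the known terms of each column as K = Σ(ρt)_known − 3286 × (depth of known layers): K_A = 3210.216 − 3286×31.256 = −99497; K_B = 62005.6 − 3286×(0.9186 + 21.65) = −12154.8196.
Balance: K_A + 30.17×ρ = K_B, so ρ = (K_B − K_A)/30.17 = 87342.2/30.17 = 2900 kg/m³.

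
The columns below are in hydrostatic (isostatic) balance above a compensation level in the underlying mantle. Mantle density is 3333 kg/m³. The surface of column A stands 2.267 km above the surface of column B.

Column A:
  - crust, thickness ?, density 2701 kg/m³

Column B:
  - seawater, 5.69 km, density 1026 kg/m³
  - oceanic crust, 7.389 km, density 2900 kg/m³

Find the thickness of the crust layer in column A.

Take the compensation level at the base of the deeper column (depth z_c below the surface of column A) and equate Σ ρ_i t_i down to z_c; mantle fills any gap and the z_c terms cancel.
Column A: x×2701 + (z_c − 0 − x)×3333
Column B: 2.267×0 + 5.69×1026 + 7.389×2900 + (z_c − 2.267 − 13.079)×3333
The z_c×3333 term appears on both sides and cancels. Collect the known terms of each column as K = Σ(ρt)_known − 3333 × (depth of known layers): K_A = 0 − 3333×0 = 0; K_B = 27266.04 − 3333×(2.267 + 13.079) = −23882.178.
Balance: K_A − x×(3333 − 2701) = K_B, so x = (K_A − K_B)/(3333 − 2701) = 23882.2/632 = 37.8 km.

37.8 km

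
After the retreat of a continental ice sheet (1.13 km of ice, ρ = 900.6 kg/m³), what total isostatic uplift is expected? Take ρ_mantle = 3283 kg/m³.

0.31 km

Removing the load lets mantle flow back in; uplift u satisfies ρ_ice t = ρ_m u.
u = t ρ_ice/ρ_m = 1.13 km × 900.6/3283 = 0.31 km.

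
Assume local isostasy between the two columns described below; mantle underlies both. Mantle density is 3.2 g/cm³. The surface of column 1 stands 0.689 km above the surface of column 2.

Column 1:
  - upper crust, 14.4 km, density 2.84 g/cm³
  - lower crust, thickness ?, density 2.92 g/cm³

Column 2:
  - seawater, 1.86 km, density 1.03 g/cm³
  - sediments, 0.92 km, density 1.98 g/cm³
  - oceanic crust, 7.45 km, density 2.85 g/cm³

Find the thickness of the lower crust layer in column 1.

Take the compensation level at the base of the deeper column (depth z_c below the surface of column 1) and equate Σ ρ_i t_i down to z_c; mantle fills any gap and the z_c terms cancel.
Column 1: 14.4×2.84 + x×2.92 + (z_c − 14.4 − x)×3.2
Column 2: 0.689×0 + 1.86×1.03 + 0.92×1.98 + 7.45×2.85 + (z_c − 0.689 − 10.23)×3.2
The z_c×3.2 term appears on both sides and cancels. Collect the known terms of each column as K = Σ(ρt)_known − 3.2 × (depth of known layers): K_1 = 40.896 − 3.2×14.4 = −5.184; K_2 = 24.9699 − 3.2×(0.689 + 10.23) = −9.9709.
Balance: K_1 − x×(3.2 − 2.92) = K_2, so x = (K_1 − K_2)/(3.2 − 2.92) = 4.7869/0.28 = 17.1 km.

17.1 km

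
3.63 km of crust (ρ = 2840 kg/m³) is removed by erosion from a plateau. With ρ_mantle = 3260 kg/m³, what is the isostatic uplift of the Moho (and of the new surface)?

3.16 km

Unloading: uplift u = e ρ_c/ρ_m = 3.63 km × 2840/3260 = 3.16 km.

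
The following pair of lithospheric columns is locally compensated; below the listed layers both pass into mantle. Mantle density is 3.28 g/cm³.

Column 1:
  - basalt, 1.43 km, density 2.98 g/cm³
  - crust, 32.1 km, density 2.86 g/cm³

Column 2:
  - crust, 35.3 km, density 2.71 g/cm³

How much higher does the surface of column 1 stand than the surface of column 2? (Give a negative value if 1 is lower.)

For any compensation level in the mantle, the mantle terms cancel and isostasy reduces to e = (Σt_1 − Σt_2) − (Σ(ρt)_1 − Σ(ρt)_2) / ρ_m.
Σt_1 = 33.53 km; Σt_2 = 35.3 km; Σ(ρt)_1 = 96.0674; Σ(ρt)_2 = 95.663 (in km·g/cm³).
e = (33.53 − 35.3) − (96.0674 − 95.663) / 3.28 = −1.89 km.

−1.89 km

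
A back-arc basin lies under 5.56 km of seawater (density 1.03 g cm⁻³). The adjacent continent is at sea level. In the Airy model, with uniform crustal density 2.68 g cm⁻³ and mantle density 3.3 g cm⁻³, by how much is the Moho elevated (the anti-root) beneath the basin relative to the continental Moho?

In Airy isostatic equilibrium: replacing crust with seawater at the top is compensated by replacing crust with mantle at the base: d (ρ_c − ρ_w) = a (ρ_m − ρ_c).
a = d (ρ_c − ρ_w)/(ρ_m − ρ_c) = 5.56 km × 1.65/0.62 = 14.8 km.

14.8 km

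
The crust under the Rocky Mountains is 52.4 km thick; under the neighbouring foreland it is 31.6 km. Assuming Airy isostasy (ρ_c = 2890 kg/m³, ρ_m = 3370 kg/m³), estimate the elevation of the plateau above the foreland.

Excess crust Δ = 52.4 km − 31.6 km = 20.8 km, split between elevation h and root r with h + r = Δ.
Airy balance ρ_c h = (ρ_m − ρ_c) r gives r = h ρ_c/(ρ_m − ρ_c), so h (1 + ρ_c/(ρ_m − ρ_c)) = Δ, i.e. h = Δ (ρ_m − ρ_c)/ρ_m.
h = 20.8 km × 480/3370 = 2.96 km.

2.96 km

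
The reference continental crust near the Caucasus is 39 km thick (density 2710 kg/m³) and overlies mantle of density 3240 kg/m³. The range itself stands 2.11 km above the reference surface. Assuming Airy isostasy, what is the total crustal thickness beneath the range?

51.9 km

Root depth r = h ρ_c / (ρ_m − ρ_c) = 2.11 km × 2710 / 530 = 10.79 km.
Total thickness = T + h + r = 39 km + 2.11 km + 10.79 km = 51.9 km.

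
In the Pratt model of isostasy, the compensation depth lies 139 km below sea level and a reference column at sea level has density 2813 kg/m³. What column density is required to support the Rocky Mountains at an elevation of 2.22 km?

Pratt balance: ρ_ref D = ρ (D + h).
ρ = ρ_ref D/(D + h) = 2813 × 139 km/(139 km + 2.22 km) = 2770 kg/m³.

2770 kg/m³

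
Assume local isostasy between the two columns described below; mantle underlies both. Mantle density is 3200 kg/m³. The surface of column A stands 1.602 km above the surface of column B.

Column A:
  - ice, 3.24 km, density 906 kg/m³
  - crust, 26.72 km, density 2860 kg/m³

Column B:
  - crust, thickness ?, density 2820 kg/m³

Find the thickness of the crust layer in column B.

30 km

Take the compensation level at the base of the deeper column (depth z_c below the surface of column A) and equate Σ ρ_i t_i down to z_c; mantle fills any gap and the z_c terms cancel.
Column A: 3.24×906 + 26.72×2860 + (z_c − 29.96)×3200
Column B: 1.602×0 + x×2820 + (z_c − 1.602 − 0 − x)×3200
The z_c×3200 term appears on both sides and cancels. Collect the known terms of each column as K = Σ(ρt)_known − 3200 × (depth of known layers): K_A = 79354.64 − 3200×29.96 = −16517.36; K_B = 0 − 3200×(1.602 + 0) = −5126.4.
Balance: K_A = K_B − x×(3200 − 2820), so x = (K_B − K_A)/(3200 − 2820) = 11391/380 = 30 km.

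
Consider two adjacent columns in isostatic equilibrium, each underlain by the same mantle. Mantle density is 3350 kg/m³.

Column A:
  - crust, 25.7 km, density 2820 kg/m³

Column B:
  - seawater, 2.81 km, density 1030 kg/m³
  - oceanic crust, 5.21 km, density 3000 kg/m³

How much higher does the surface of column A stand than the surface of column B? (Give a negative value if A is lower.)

For any compensation level in the mantle, the mantle terms cancel and isostasy reduces to e = (Σt_A − Σt_B) − (Σ(ρt)_A − Σ(ρt)_B) / ρ_m.
Σt_A = 25.7 km; Σt_B = 8.02 km; Σ(ρt)_A = 72474; Σ(ρt)_B = 18524.3 (in km·kg/m³).
e = (25.7 − 8.02) − (72474 − 18524.3) / 3350 = 1.58 km.

1.58 km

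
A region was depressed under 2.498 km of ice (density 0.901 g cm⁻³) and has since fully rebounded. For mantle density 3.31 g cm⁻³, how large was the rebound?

0.68 km

Removing the load lets mantle flow back in; uplift u satisfies ρ_ice t = ρ_m u.
u = t ρ_ice/ρ_m = 2.498 km × 0.901/3.31 = 0.68 km.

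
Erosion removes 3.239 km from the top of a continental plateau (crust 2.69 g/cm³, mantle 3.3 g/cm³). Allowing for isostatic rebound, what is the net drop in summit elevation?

Rebound u = e ρ_c/ρ_m = 3.239 km × 2.69/3.3 = 2.64 km.
Net surface drop = e − u = 3.239 km − 2.64 km = e (ρ_m − ρ_c)/ρ_m = 0.599 km.

0.599 km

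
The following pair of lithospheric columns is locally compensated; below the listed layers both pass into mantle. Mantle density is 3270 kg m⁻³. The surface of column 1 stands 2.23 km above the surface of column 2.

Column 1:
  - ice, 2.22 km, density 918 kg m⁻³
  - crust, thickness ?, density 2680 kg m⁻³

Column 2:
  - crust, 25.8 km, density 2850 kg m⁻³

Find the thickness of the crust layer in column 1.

Take the compensation level at the base of the deeper column (depth z_c below the surface of column 1) and equate Σ ρ_i t_i down to z_c; mantle fills any gap and the z_c terms cancel.
Column 1: 2.22×918 + x×2680 + (z_c − 2.22 − x)×3270
Column 2: 2.23×0 + 25.8×2850 + (z_c − 2.23 − 25.8)×3270
The z_c×3270 term appears on both sides and cancels. Collect the known terms of each column as K = Σ(ρt)_known − 3270 × (depth of known layers): K_1 = 2037.96 − 3270×2.22 = −5221.44; K_2 = 73530 − 3270×(2.23 + 25.8) = −18128.1.
Balance: K_1 − x×(3270 − 2680) = K_2, so x = (K_1 − K_2)/(3270 − 2680) = 12906.7/590 = 21.9 km.

21.9 km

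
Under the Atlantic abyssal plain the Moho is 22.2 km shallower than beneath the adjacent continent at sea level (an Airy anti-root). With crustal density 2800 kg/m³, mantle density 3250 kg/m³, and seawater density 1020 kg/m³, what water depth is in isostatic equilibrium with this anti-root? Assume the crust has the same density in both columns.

5.61 km

Replacing a thickness d of crust by seawater at the top must be balanced by replacing crust with mantle at the base: d (ρ_c − ρ_w) = a (ρ_m − ρ_c).
d = a (ρ_m − ρ_c)/(ρ_c − ρ_w) = 22.2 km × 450/1780 = 5.61 km.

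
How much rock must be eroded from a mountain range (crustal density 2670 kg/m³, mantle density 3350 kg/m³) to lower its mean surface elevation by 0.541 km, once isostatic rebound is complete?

2.67 km

Net drop Δ = e − u = e − e ρ_c/ρ_m = e (ρ_m − ρ_c)/ρ_m.
e = Δ ρ_m/(ρ_m − ρ_c) = 0.541 km × 3350/680 = 2.67 km.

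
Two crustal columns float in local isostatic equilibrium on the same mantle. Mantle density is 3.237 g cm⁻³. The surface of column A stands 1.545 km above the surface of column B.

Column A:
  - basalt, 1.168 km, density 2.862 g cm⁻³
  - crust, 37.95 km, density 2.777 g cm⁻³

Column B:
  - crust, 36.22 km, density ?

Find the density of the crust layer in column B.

2.88 g cm⁻³

Take the compensation level at the base of the deeper column (depth z_c below the surface of column A) and equate Σ ρ_i t_i down to z_c; mantle fills any gap and the z_c terms cancel.
Column A: 1.168×2.862 + 37.95×2.777 + (z_c − 39.118)×3.237
Column B: 1.545×0 + 36.22×ρ + (z_c − 1.545 − 36.22)×3.237
The z_c×3.237 term appears on both sides and cancels. Collect the known terms of each column as K = Σ(ρt)_known − 3.237 × (depth of known layers): K_A = 108.729966 − 3.237×39.118 = −17.895; K_B = 0 − 3.237×(1.545 + 36.22) = −122.245305.
Balance: K_A = K_B + 36.22×ρ, so ρ = (K_A − K_B)/36.22 = 104.35/36.22 = 2.88 g cm⁻³.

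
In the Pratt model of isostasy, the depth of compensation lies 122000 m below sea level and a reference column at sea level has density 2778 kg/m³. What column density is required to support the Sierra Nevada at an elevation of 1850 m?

2740 kg/m³

Pratt balance: ρ_ref D = ρ (D + h).
ρ = ρ_ref D/(D + h) = 2778 × 122000 m/(122000 m + 1850 m) = 2740 kg/m³.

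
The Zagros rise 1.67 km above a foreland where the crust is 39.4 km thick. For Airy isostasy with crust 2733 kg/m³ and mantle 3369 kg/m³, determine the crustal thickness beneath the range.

48.2 km

Root depth r = h ρ_c / (ρ_m − ρ_c) = 1.67 km × 2733 / 636 = 7.176 km.
Total thickness = T + h + r = 39.4 km + 1.67 km + 7.176 km = 48.2 km.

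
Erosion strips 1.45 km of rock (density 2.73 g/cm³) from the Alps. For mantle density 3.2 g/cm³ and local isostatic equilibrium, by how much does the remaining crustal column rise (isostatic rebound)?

1.24 km

Unloading: uplift u = e ρ_c/ρ_m = 1.45 km × 2.73/3.2 = 1.24 km.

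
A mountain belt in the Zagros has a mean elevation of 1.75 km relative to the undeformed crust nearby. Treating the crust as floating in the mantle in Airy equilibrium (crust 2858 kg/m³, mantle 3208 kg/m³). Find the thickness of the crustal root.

In Airy isostatic equilibrium: the weight of the topography is balanced by the buoyancy of the root, ρ_c h = (ρ_m − ρ_c) r.
r = h · ρ_c / (ρ_m − ρ_c) = 1.75 km × 2858 / (3208 − 2858) = 14.3 km.

14.3 km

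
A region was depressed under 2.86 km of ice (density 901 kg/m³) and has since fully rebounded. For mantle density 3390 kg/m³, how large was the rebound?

Removing the load lets mantle flow back in; uplift u satisfies ρ_ice t = ρ_m u.
u = t ρ_ice/ρ_m = 2.86 km × 901/3390 = 0.76 km.

0.76 km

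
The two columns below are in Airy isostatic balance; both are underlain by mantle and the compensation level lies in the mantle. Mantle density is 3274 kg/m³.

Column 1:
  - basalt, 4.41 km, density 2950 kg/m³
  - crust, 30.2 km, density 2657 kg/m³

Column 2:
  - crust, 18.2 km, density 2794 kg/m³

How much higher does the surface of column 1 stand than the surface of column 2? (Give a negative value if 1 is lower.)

For any compensation level in the mantle, the mantle terms cancel and isostasy reduces to e = (Σt_1 − Σt_2) − (Σ(ρt)_1 − Σ(ρt)_2) / ρ_m.
Σt_1 = 34.61 km; Σt_2 = 18.2 km; Σ(ρt)_1 = 93250.9; Σ(ρt)_2 = 50850.8 (in km·kg/m³).
e = (34.61 − 18.2) − (93250.9 − 50850.8) / 3274 = 3.46 km.

3.46 km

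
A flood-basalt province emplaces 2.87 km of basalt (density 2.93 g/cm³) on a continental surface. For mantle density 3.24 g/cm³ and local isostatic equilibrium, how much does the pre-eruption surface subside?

Subaerial loading: s = t ρ_load / ρ_m.
s = 2.87 km × 2.93/3.24 = 2.6 km.

2.6 km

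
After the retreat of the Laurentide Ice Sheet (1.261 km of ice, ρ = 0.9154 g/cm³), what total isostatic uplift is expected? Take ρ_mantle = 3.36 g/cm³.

Removing the load lets mantle flow back in; uplift u satisfies ρ_ice t = ρ_m u.
u = t ρ_ice/ρ_m = 1.261 km × 0.9154/3.36 = 0.344 km.

0.344 km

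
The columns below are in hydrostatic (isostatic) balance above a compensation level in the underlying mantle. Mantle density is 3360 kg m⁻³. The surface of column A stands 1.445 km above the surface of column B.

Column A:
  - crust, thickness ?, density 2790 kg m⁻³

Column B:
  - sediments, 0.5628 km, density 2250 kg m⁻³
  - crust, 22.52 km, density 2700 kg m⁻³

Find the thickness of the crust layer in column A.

35.7 km

Take the compensation level at the base of the deeper column (depth z_c below the surface of column A) and equate Σ ρ_i t_i down to z_c; mantle fills any gap and the z_c terms cancel.
Column A: x×2790 + (z_c − 0 − x)×3360
Column B: 1.445×0 + 0.5628×2250 + 22.52×2700 + (z_c − 1.445 − 23.0828)×3360
The z_c×3360 term appears on both sides and cancels. Collect the known terms of each column as K = Σ(ρt)_known − 3360 × (depth of known layers): K_A = 0 − 3360×0 = 0; K_B = 62070.3 − 3360×(1.445 + 23.0828) = −20343.108.
Balance: K_A − x×(3360 − 2790) = K_B, so x = (K_A − K_B)/(3360 − 2790) = 20343.1/570 = 35.7 km.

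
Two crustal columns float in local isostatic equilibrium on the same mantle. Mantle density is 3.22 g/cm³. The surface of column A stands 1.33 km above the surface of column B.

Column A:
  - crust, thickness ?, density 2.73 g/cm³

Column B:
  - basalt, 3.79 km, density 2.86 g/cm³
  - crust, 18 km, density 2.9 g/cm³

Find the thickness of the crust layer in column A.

Take the compensation level at the base of the deeper column (depth z_c below the surface of column A) and equate Σ ρ_i t_i down to z_c; mantle fills any gap and the z_c terms cancel.
Column A: x×2.73 + (z_c − 0 − x)×3.22
Column B: 1.33×0 + 3.79×2.86 + 18×2.9 + (z_c − 1.33 − 21.79)×3.22
The z_c×3.22 term appears on both sides and cancels. Collect the known terms of each column as K = Σ(ρt)_known − 3.22 × (depth of known layers): K_A = 0 − 3.22×0 = 0; K_B = 63.0394 − 3.22×(1.33 + 21.79) = −11.407.
Balance: K_A − x×(3.22 − 2.73) = K_B, so x = (K_A − K_B)/(3.22 − 2.73) = 11.407/0.49 = 23.3 km.

23.3 km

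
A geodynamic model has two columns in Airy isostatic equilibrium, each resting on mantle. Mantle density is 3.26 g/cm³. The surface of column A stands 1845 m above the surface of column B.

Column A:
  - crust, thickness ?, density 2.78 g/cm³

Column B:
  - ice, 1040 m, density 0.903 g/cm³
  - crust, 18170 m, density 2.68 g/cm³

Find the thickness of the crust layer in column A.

Take the compensation level at the base of the deeper column (depth z_c below the surface of column A) and equate Σ ρ_i t_i down to z_c; mantle fills any gap and the z_c terms cancel.
Column A: x×2.78 + (z_c − 0 − x)×3.26
Column B: 1845×0 + 1040×0.903 + 18170×2.68 + (z_c − 1845 − 19210)×3.26
The z_c×3.26 term appears on both sides and cancels. Collect the known terms of each column as K = Σ(ρt)_known − 3.26 × (depth of known layers): K_A = 0 − 3.26×0 = 0; K_B = 49634.72 − 3.26×(1845 + 19210) = −19004.58.
Balance: K_A − x×(3.26 − 2.78) = K_B, so x = (K_A − K_B)/(3.26 − 2.78) = 19004.6/0.48 = 39600 m.

39600 m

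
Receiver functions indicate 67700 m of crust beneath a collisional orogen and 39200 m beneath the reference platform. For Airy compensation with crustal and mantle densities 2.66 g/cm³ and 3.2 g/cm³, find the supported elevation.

Excess crust Δ = 67700 m − 39200 m = 28500 m, split between elevation h and root r with h + r = Δ.
Airy balance ρ_c h = (ρ_m − ρ_c) r gives r = h ρ_c/(ρ_m − ρ_c), so h (1 + ρ_c/(ρ_m − ρ_c)) = Δ, i.e. h = Δ (ρ_m − ρ_c)/ρ_m.
h = 28500 m × 0.54/3.2 = 4810 m.

4810 m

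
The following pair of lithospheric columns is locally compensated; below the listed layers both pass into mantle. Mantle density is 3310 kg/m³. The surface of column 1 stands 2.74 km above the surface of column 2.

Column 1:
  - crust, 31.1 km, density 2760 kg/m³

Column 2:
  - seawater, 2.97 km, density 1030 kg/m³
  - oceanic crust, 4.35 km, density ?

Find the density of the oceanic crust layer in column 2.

Take the compensation level at the base of the deeper column (depth z_c below the surface of column 1) and equate Σ ρ_i t_i down to z_c; mantle fills any gap and the z_c terms cancel.
Column 1: 31.1×2760 + (z_c − 31.1)×3310
Column 2: 2.74×0 + 2.97×1030 + 4.35×ρ + (z_c − 2.74 − 7.32)×3310
The z_c×3310 term appears on both sides and cancels. Collect the known terms of each column as K = Σ(ρt)_known − 3310 × (depth of known layers): K_1 = 85836 − 3310×31.1 = −17105; K_2 = 3059.1 − 3310×(2.74 + 7.32) = −30239.5.
Balance: K_1 = K_2 + 4.35×ρ, so ρ = (K_1 − K_2)/4.35 = 13134.5/4.35 = 3020 kg/m³.

3020 kg/m³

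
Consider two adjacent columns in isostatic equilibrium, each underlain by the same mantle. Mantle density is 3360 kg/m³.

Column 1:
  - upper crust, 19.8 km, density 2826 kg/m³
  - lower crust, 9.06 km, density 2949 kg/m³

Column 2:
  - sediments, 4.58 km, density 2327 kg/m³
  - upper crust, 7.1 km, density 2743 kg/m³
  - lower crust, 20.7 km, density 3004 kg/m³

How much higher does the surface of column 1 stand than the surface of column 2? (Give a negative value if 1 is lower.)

−0.65 km

For any compensation level in the mantle, the mantle terms cancel and isostasy reduces to e = (Σt_1 − Σt_2) − (Σ(ρt)_1 − Σ(ρt)_2) / ρ_m.
Σt_1 = 28.86 km; Σt_2 = 32.38 km; Σ(ρt)_1 = 82672.74; Σ(ρt)_2 = 92315.76 (in km·kg/m³).
e = (28.86 − 32.38) − (82672.74 − 92315.76) / 3360 = −0.65 km.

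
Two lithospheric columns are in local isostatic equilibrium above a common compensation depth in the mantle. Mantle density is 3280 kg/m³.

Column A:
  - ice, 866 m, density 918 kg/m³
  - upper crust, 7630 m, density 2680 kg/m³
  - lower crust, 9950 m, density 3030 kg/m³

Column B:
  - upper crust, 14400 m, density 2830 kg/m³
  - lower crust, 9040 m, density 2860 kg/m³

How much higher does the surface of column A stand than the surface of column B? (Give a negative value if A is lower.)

For any compensation level in the mantle, the mantle terms cancel and isostasy reduces to e = (Σt_A − Σt_B) − (Σ(ρt)_A − Σ(ρt)_B) / ρ_m.
Σt_A = 18446 m; Σt_B = 23440 m; Σ(ρt)_A = 51391888; Σ(ρt)_B = 66606400 (in m·kg/m³).
e = (18446 − 23440) − (51391888 − 66606400) / 3280 = −355 m.

−355 m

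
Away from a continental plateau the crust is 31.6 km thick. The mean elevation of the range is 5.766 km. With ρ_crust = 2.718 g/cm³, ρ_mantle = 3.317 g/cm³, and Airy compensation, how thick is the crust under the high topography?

Root depth r = h ρ_c / (ρ_m − ρ_c) = 5.766 km × 2.718 / 0.599 = 26.16 km.
Total thickness = T + h + r = 31.6 km + 5.766 km + 26.16 km = 63.5 km.

63.5 km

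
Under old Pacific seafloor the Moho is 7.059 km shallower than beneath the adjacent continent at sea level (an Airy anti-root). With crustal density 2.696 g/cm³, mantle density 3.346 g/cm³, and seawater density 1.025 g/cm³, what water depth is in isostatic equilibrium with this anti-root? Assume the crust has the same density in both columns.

Replacing a thickness d of crust by seawater at the top must be balanced by replacing crust with mantle at the base: d (ρ_c − ρ_w) = a (ρ_m − ρ_c).
d = a (ρ_m − ρ_c)/(ρ_c − ρ_w) = 7.059 km × 0.65/1.671 = 2.75 km.

2.75 km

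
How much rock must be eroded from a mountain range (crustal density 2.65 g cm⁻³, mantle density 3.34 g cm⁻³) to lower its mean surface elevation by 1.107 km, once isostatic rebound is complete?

Net drop Δ = e − u = e − e ρ_c/ρ_m = e (ρ_m − ρ_c)/ρ_m.
e = Δ ρ_m/(ρ_m − ρ_c) = 1.107 km × 3.34/0.69 = 5.36 km.

5.36 km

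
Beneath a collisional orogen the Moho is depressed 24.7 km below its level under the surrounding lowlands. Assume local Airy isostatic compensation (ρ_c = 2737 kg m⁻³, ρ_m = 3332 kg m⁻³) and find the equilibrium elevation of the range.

5.37 km

For local isostatic compensation: ρ_c h = (ρ_m − ρ_c) r.
h = r (ρ_m − ρ_c) / ρ_c = 24.7 km × (3332 − 2737) / 2737 = 5.37 km.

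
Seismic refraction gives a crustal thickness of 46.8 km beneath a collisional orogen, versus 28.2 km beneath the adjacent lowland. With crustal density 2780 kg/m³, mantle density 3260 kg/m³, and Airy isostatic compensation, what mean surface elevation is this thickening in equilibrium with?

2.74 km

Excess crust Δ = 46.8 km − 28.2 km = 18.6 km, split between elevation h and root r with h + r = Δ.
Airy balance ρ_c h = (ρ_m − ρ_c) r gives r = h ρ_c/(ρ_m − ρ_c), so h (1 + ρ_c/(ρ_m − ρ_c)) = Δ, i.e. h = Δ (ρ_m − ρ_c)/ρ_m.
h = 18.6 km × 480/3260 = 2.74 km.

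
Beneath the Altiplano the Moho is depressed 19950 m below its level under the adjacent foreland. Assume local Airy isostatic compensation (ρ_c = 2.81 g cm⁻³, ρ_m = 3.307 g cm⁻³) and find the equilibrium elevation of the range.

By Archimedes' principle applied to the lithosphere: ρ_c h = (ρ_m − ρ_c) r.
h = r (ρ_m − ρ_c) / ρ_c = 19950 m × (3.307 − 2.81) / 2.81 = 3530 m.

3530 m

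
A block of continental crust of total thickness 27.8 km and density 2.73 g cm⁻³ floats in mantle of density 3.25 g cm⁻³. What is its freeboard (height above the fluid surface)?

4.45 km

Floating equilibrium: submerged depth d = t ρ_obj/ρ_fluid = 27.8 km × 2.73/3.25 = 23.35 km.
Freeboard = t − d = 27.8 km − 23.35 km = 4.45 km.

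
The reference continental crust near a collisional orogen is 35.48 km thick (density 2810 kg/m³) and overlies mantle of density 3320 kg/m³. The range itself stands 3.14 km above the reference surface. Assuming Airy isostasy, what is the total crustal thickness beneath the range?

Root depth r = h ρ_c / (ρ_m − ρ_c) = 3.14 km × 2810 / 510 = 17.3 km.
Total thickness = T + h + r = 35.48 km + 3.14 km + 17.3 km = 55.9 km.

55.9 km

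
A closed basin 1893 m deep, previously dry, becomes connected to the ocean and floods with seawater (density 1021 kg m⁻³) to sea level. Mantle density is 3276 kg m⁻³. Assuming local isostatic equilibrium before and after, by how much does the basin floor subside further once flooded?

857 m

After flooding the water column is d + s deep. Its weight must equal the weight of mantle displaced by the extra subsidence s: (d + s) ρ_w = s ρ_m.
s = d ρ_w / (ρ_m − ρ_w) = 1893 m × 1021/(3276 − 1021) = 857 m.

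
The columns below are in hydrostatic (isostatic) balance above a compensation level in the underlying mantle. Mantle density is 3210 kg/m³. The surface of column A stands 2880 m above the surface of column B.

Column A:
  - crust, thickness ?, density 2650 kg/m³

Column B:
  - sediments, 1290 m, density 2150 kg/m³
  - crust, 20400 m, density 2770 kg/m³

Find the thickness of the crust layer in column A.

Take the compensation level at the base of the deeper column (depth z_c below the surface of column A) and equate Σ ρ_i t_i down to z_c; mantle fills any gap and the z_c terms cancel.
Column A: x×2650 + (z_c − 0 − x)×3210
Column B: 2880×0 + 1290×2150 + 20400×2770 + (z_c − 2880 − 21690)×3210
The z_c×3210 term appears on both sides and cancels. Collect the known terms of each column as K = Σ(ρt)_known − 3210 × (depth of known layers): K_A = 0 − 3210×0 = 0; K_B = 59281500 − 3210×(2880 + 21690) = −19588200.
Balance: K_A − x×(3210 − 2650) = K_B, so x = (K_A − K_B)/(3210 − 2650) = 19588200/560 = 35000 m.

35000 m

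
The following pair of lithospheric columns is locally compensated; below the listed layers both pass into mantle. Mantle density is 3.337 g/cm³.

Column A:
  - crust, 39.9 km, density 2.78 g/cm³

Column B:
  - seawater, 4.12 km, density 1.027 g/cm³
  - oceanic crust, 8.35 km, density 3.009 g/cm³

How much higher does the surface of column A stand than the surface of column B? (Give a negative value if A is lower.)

For any compensation level in the mantle, the mantle terms cancel and isostasy reduces to e = (Σt_A − Σt_B) − (Σ(ρt)_A − Σ(ρt)_B) / ρ_m.
Σt_A = 39.9 km; Σt_B = 12.47 km; Σ(ρt)_A = 110.922; Σ(ρt)_B = 29.35639 (in km·g/cm³).
e = (39.9 − 12.47) − (110.922 − 29.35639) / 3.337 = 2.99 km.

2.99 km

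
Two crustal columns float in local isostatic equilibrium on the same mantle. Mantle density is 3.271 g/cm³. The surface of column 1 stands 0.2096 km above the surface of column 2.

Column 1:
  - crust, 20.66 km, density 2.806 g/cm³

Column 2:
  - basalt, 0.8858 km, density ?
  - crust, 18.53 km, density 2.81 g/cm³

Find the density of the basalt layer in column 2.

2.84 g/cm³

Take the compensation level at the base of the deeper column (depth z_c below the surface of column 1) and equate Σ ρ_i t_i down to z_c; mantle fills any gap and the z_c terms cancel.
Column 1: 20.66×2.806 + (z_c − 20.66)×3.271
Column 2: 0.2096×0 + 0.8858×ρ + 18.53×2.81 + (z_c − 0.2096 − 19.4158)×3.271
The z_c×3.271 term appears on both sides and cancels. Collect the known terms of each column as K = Σ(ρt)_known − 3.271 × (depth of known layers): K_1 = 57.97196 − 3.271×20.66 = −9.6069; K_2 = 52.0693 − 3.271×(0.2096 + 19.4158) = −12.1253834.
Balance: K_1 = K_2 + 0.8858×ρ, so ρ = (K_1 − K_2)/0.8858 = 2.51848/0.8858 = 2.84 g/cm³.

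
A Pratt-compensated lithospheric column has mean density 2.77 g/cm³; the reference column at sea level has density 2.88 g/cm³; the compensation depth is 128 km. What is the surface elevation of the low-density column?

5.08 km

ρ_ref D = ρ (D + h) → h = D (ρ_ref − ρ)/ρ.
h = 128 km × (2.88 − 2.77)/2.77 = 5.08 km.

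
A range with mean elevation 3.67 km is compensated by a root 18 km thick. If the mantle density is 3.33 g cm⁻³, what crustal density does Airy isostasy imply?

ρ_c h = (ρ_m − ρ_c) r → ρ_c (h + r) = ρ_m r → ρ_c = ρ_m r / (h + r).
ρ_c = 3.33 × 18 km / (3.67 km + 18 km) = 2.77 g cm⁻³.

2.77 g cm⁻³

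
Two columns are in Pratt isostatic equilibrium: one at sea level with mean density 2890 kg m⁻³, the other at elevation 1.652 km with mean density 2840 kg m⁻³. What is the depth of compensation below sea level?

93.8 km

ρ_ref D = ρ (D + h) → D (ρ_ref − ρ) = ρ h.
D = ρ h/(ρ_ref − ρ) = 2840 × 1.652 km/(2890 − 2840) = 93.8 km.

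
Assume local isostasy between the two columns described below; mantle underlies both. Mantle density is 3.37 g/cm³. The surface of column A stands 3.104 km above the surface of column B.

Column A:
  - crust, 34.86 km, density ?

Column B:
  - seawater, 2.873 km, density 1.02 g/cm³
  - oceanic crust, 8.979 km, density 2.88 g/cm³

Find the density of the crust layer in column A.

2.75 g/cm³

Take the compensation level at the base of the deeper column (depth z_c below the surface of column A) and equate Σ ρ_i t_i down to z_c; mantle fills any gap and the z_c terms cancel.
Column A: 34.86×ρ + (z_c − 34.86)×3.37
Column B: 3.104×0 + 2.873×1.02 + 8.979×2.88 + (z_c − 3.104 − 11.852)×3.37
The z_c×3.37 term appears on both sides and cancels. Collect the known terms of each column as K = Σ(ρt)_known − 3.37 × (depth of known layers): K_A = 0 − 3.37×34.86 = −117.4782; K_B = 28.78998 − 3.37×(3.104 + 11.852) = −21.61174.
Balance: K_A + 34.86×ρ = K_B, so ρ = (K_B − K_A)/34.86 = 95.8665/34.86 = 2.75 g/cm³.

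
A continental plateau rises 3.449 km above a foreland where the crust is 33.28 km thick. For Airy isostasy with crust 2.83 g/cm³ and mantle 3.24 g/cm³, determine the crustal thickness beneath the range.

Root depth r = h ρ_c / (ρ_m − ρ_c) = 3.449 km × 2.83 / 0.41 = 23.81 km.
Total thickness = T + h + r = 33.28 km + 3.449 km + 23.81 km = 60.5 km.

60.5 km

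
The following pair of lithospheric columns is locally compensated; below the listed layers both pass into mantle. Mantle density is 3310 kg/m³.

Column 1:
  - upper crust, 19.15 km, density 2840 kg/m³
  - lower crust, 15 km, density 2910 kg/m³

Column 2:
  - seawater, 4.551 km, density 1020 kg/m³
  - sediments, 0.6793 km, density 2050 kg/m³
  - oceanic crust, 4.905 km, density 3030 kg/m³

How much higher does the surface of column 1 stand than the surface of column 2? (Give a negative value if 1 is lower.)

For any compensation level in the mantle, the mantle terms cancel and isostasy reduces to e = (Σt_1 − Σt_2) − (Σ(ρt)_1 − Σ(ρt)_2) / ρ_m.
Σt_1 = 34.15 km; Σt_2 = 10.1353 km; Σ(ρt)_1 = 98036; Σ(ρt)_2 = 20896.735 (in km·kg/m³).
e = (34.15 − 10.1353) − (98036 − 20896.735) / 3310 = 0.71 km.

0.71 km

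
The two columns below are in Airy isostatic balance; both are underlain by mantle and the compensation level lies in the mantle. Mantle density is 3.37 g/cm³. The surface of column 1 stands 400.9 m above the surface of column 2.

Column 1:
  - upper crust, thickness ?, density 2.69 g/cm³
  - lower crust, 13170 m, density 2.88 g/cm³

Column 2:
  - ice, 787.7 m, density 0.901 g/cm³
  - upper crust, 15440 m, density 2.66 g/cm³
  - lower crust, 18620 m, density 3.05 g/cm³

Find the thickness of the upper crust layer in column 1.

20200 m

Take the compensation level at the base of the deeper column (depth z_c below the surface of column 1) and equate Σ ρ_i t_i down to z_c; mantle fills any gap and the z_c terms cancel.
Column 1: x×2.69 + 13170×2.88 + (z_c − 13170 − x)×3.37
Column 2: 400.9×0 + 787.7×0.901 + 15440×2.66 + 18620×3.05 + (z_c − 400.9 − 34847.7)×3.37
The z_c×3.37 term appears on both sides and cancels. Collect the known terms of each column as K = Σ(ρt)_known − 3.37 × (depth of known layers): K_1 = 37929.6 − 3.37×13170 = −6453.3; K_2 = 98571.1177 − 3.37×(400.9 + 34847.7) = −20216.6643.
Balance: K_1 − x×(3.37 − 2.69) = K_2, so x = (K_1 − K_2)/(3.37 − 2.69) = 13763.4/0.68 = 20200 m.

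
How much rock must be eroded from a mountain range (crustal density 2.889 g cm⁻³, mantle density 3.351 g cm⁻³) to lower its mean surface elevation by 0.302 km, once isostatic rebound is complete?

2.19 km

Net drop Δ = e − u = e − e ρ_c/ρ_m = e (ρ_m − ρ_c)/ρ_m.
e = Δ ρ_m/(ρ_m − ρ_c) = 0.302 km × 3.351/0.462 = 2.19 km.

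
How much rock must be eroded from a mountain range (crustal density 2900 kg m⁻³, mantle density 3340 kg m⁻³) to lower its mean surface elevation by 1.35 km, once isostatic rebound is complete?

Net drop Δ = e − u = e − e ρ_c/ρ_m = e (ρ_m − ρ_c)/ρ_m.
e = Δ ρ_m/(ρ_m − ρ_c) = 1.35 km × 3340/440 = 10.2 km.

10.2 km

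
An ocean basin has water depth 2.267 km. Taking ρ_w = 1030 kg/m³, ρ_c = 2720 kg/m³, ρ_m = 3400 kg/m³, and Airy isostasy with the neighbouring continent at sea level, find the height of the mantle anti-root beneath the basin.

Balancing pressure at the compensation depth: replacing crust with seawater at the top is compensated by replacing crust with mantle at the base: d (ρ_c − ρ_w) = a (ρ_m − ρ_c).
a = d (ρ_c − ρ_w)/(ρ_m − ρ_c) = 2.267 km × 1690/680 = 5.63 km.

5.63 km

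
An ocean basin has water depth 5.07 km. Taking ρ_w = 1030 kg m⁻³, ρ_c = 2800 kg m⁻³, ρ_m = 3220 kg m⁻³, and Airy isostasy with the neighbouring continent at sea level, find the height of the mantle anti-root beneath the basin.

Equating mass per unit area of the two columns: replacing crust with seawater at the top is compensated by replacing crust with mantle at the base: d (ρ_c − ρ_w) = a (ρ_m − ρ_c).
a = d (ρ_c − ρ_w)/(ρ_m − ρ_c) = 5.07 km × 1770/420 = 21.4 km.

21.4 km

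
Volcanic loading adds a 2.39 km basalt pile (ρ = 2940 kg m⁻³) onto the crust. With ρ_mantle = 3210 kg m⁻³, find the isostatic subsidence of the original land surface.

2.19 km

Subaerial loading: s = t ρ_load / ρ_m.
s = 2.39 km × 2940/3210 = 2.19 km.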